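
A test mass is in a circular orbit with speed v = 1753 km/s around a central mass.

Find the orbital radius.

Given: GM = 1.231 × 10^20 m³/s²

Convert to SI: v = 1753 km/s = 1.753e+06 m/s.
For a circular orbit, v² = GM / r, so r = GM / v².
r = 1.231e+20 / (1.753e+06)² m ≈ 4.006e+07 m = 40.06 Mm.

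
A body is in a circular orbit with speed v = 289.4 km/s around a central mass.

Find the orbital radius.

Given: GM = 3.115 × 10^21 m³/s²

Convert to SI: v = 289.4 km/s = 289400 m/s.
For a circular orbit, v² = GM / r, so r = GM / v².
r = 3.115e+21 / (289400)² m ≈ 3.719e+10 m = 37.19 Gm.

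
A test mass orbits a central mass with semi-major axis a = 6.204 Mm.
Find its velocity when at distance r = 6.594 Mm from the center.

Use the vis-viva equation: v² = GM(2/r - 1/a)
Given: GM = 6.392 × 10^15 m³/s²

Convert to SI: a = 6.204 Mm = 6.204e+06 m; r = 6.594 Mm = 6.594e+06 m.
Vis-viva: v = √(GM · (2/r − 1/a)).
2/r − 1/a = 2/6.594e+06 − 1/6.204e+06 = 1.4212e-07 m⁻¹.
v = √(6.392e+15 · 1.4212e-07) m/s ≈ 3.014e+04 m/s = 30.14 km/s.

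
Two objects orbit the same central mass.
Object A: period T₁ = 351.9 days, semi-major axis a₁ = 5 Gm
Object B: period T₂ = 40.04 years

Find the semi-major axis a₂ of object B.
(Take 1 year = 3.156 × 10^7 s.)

Convert to SI: T₁ = 351.9 days = 3.04042e+07 s; a₁ = 5 Gm = 5e+09 m; T₂ = 40.04 years = 1.26366e+09 s.
Kepler's third law: (T₁/T₂)² = (a₁/a₂)³ ⇒ a₂ = a₁ · (T₂/T₁)^(2/3).
T₂/T₁ = 1.26366e+09 / 3.04042e+07 = 41.5622.
a₂ = 5e+09 · (41.5622)^(2/3) m ≈ 5.999e+10 m = 59.99 Gm.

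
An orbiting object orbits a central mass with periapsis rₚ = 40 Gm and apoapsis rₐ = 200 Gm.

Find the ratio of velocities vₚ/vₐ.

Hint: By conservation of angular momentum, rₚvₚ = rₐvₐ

Convert to SI: rₚ = 40 Gm = 4e+10 m; rₐ = 200 Gm = 2e+11 m.
Conservation of angular momentum gives rₚvₚ = rₐvₐ, so vₚ/vₐ = rₐ/rₚ.
vₚ/vₐ = 2e+11 / 4e+10 ≈ 5.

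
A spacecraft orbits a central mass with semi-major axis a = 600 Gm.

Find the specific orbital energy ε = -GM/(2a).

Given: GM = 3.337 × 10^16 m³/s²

Convert to SI: a = 600 Gm = 6e+11 m.
ε = −GM / (2a).
ε = −3.337e+16 / (2 · 6e+11) J/kg ≈ -2.781e+04 J/kg = -27.81 kJ/kg.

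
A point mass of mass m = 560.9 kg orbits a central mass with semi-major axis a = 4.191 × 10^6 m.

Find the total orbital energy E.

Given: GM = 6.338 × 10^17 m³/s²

E = −GMm / (2a).
E = −6.338e+17 · 560.9 / (2 · 4.191e+06) J ≈ -4.241e+13 J = -42.41 TJ.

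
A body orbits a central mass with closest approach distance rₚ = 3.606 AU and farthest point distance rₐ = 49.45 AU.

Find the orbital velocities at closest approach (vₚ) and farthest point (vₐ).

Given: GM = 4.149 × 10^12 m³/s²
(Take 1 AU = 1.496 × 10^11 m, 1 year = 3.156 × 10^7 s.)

Convert to SI: rₚ = 3.606 AU = 5.39458e+11 m; rₐ = 49.45 AU = 7.39772e+12 m.
Use the vis-viva equation v² = GM(2/r − 1/a) with a = (rₚ + rₐ)/2 = (5.39458e+11 + 7.39772e+12)/2 = 3.96859e+12 m.
vₚ = √(GM · (2/rₚ − 1/a)) = √(4.149e+12 · (2/5.39458e+11 − 1/3.96859e+12)) m/s ≈ 3.786 m/s = 0.0007988 AU/year.
vₐ = √(GM · (2/rₐ − 1/a)) = √(4.149e+12 · (2/7.39772e+12 − 1/3.96859e+12)) m/s ≈ 0.2761 m/s = 5.825e-05 AU/year.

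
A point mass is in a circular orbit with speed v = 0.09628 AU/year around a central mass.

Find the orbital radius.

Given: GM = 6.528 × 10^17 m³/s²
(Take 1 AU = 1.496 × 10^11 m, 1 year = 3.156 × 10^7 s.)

Convert to SI: v = 0.09628 AU/year = 456.384 m/s.
For a circular orbit, v² = GM / r, so r = GM / v².
r = 6.528e+17 / (456.384)² m ≈ 3.134e+12 m = 20.95 AU.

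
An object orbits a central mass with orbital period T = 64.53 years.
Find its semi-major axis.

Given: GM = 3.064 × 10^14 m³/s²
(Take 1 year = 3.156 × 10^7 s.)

Convert to SI: T = 64.53 years = 2.03657e+09 s.
Invert Kepler's third law: a = (GM · T² / (4π²))^(1/3).
Substituting T = 2.03657e+09 s and GM = 3.064e+14 m³/s²:
a = (3.064e+14 · (2.03657e+09)² / (4π²))^(1/3) m
a ≈ 3.181e+10 m = 31.81 Gm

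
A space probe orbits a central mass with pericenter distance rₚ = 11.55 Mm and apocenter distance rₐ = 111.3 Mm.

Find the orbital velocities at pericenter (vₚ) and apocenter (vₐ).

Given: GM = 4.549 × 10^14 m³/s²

Convert to SI: rₚ = 11.55 Mm = 1.155e+07 m; rₐ = 111.3 Mm = 1.113e+08 m.
Use the vis-viva equation v² = GM(2/r − 1/a) with a = (rₚ + rₐ)/2 = (1.155e+07 + 1.113e+08)/2 = 6.1425e+07 m.
vₚ = √(GM · (2/rₚ − 1/a)) = √(4.549e+14 · (2/1.155e+07 − 1/6.1425e+07)) m/s ≈ 8448 m/s = 8.448 km/s.
vₐ = √(GM · (2/rₐ − 1/a)) = √(4.549e+14 · (2/1.113e+08 − 1/6.1425e+07)) m/s ≈ 876.7 m/s = 876.7 m/s.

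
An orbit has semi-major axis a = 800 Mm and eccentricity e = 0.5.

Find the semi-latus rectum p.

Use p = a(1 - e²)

Convert to SI: a = 800 Mm = 8e+08 m.
p = a (1 − e²).
p = 8e+08 · (1 − (0.5)²) = 8e+08 · 0.75 ≈ 6e+08 m = 600 Mm.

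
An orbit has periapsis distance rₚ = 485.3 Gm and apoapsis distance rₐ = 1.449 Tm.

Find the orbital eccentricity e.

Convert to SI: rₚ = 485.3 Gm = 4.853e+11 m; rₐ = 1.449 Tm = 1.449e+12 m.
e = (rₐ − rₚ) / (rₐ + rₚ).
e = (1.449e+12 − 4.853e+11) / (1.449e+12 + 4.853e+11) = 9.637e+11 / 1.9343e+12 ≈ 0.4982.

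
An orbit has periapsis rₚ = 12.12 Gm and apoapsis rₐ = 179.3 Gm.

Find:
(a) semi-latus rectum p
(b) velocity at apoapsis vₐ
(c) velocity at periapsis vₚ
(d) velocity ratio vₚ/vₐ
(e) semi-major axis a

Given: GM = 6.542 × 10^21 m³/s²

Convert to SI: rₚ = 12.12 Gm = 1.212e+10 m; rₐ = 179.3 Gm = 1.793e+11 m.
(a) From a = (rₚ + rₐ)/2 = 9.571e+10 m and e = (rₐ − rₚ)/(rₐ + rₚ) = 0.873367, p = a(1 − e²) = 9.571e+10 · (1 − (0.873367)²) ≈ 2.271e+10 m
(b) With a = (rₚ + rₐ)/2 = 9.571e+10 m, vₐ = √(GM (2/rₐ − 1/a)) = √(6.542e+21 · (2/1.793e+11 − 1/9.571e+10)) m/s ≈ 6.797e+04 m/s
(c) With a = (rₚ + rₐ)/2 = 9.571e+10 m, vₚ = √(GM (2/rₚ − 1/a)) = √(6.542e+21 · (2/1.212e+10 − 1/9.571e+10)) m/s ≈ 1.006e+06 m/s
(d) Conservation of angular momentum (rₚvₚ = rₐvₐ) gives vₚ/vₐ = rₐ/rₚ = 1.793e+11/1.212e+10 ≈ 14.79
(e) a = (rₚ + rₐ)/2 = (1.212e+10 + 1.793e+11)/2 ≈ 9.571e+10 m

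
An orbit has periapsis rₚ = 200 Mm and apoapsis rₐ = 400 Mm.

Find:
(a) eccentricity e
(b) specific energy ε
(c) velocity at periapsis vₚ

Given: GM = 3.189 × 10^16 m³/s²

Convert to SI: rₚ = 200 Mm = 2e+08 m; rₐ = 400 Mm = 4e+08 m.
(a) e = (rₐ − rₚ)/(rₐ + rₚ) = (4e+08 − 2e+08)/(4e+08 + 2e+08) ≈ 0.3333
(b) With a = (rₚ + rₐ)/2 = 3e+08 m, ε = −GM/(2a) = −3.189e+16/(2 · 3e+08) J/kg ≈ -5.315e+07 J/kg
(c) With a = (rₚ + rₐ)/2 = 3e+08 m, vₚ = √(GM (2/rₚ − 1/a)) = √(3.189e+16 · (2/2e+08 − 1/3e+08)) m/s ≈ 1.458e+04 m/s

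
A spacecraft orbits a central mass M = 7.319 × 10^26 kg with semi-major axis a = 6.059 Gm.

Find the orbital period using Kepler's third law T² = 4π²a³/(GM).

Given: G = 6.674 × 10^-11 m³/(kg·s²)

Convert to SI: a = 6.059 Gm = 6.059e+09 m.
GM = G · M = 6.674e-11 · 7.319e+26 = 4.8847e+16 m³/s².
Kepler's third law: T = 2π √(a³ / GM).
Substituting a = 6.059e+09 m and GM = 4.8847e+16 m³/s²:
T = 2π √((6.059e+09)³ / 4.8847e+16) s
T ≈ 1.341e+07 s = 155.2 days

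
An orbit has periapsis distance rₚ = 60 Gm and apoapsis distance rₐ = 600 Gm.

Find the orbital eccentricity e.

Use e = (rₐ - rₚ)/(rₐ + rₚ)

Convert to SI: rₚ = 60 Gm = 6e+10 m; rₐ = 600 Gm = 6e+11 m.
e = (rₐ − rₚ) / (rₐ + rₚ).
e = (6e+11 − 6e+10) / (6e+11 + 6e+10) = 5.4e+11 / 6.6e+11 ≈ 0.8182.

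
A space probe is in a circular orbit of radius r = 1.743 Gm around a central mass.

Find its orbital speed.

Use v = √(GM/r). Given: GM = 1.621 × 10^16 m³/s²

Convert to SI: r = 1.743 Gm = 1.743e+09 m.
For a circular orbit, gravity supplies the centripetal force, so v = √(GM / r).
v = √(1.621e+16 / 1.743e+09) m/s ≈ 3050 m/s = 3.05 km/s.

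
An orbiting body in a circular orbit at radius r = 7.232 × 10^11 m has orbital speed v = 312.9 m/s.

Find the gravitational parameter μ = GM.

For a circular orbit v² = GM/r, so GM = v² · r.
GM = (312.9)² · 7.232e+11 m³/s² ≈ 7.081e+16 m³/s² = 7.081 × 10^16 m³/s².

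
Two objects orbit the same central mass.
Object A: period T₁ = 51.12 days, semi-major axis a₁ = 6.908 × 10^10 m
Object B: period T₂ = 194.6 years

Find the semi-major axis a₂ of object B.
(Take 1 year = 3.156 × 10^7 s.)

Convert to SI: T₁ = 51.12 days = 4.41677e+06 s; T₂ = 194.6 years = 6.14158e+09 s.
Kepler's third law: (T₁/T₂)² = (a₁/a₂)³ ⇒ a₂ = a₁ · (T₂/T₁)^(2/3).
T₂/T₁ = 6.14158e+09 / 4.41677e+06 = 1390.51.
a₂ = 6.908e+10 · (1390.51)^(2/3) m ≈ 8.606e+12 m = 8.606 × 10^12 m.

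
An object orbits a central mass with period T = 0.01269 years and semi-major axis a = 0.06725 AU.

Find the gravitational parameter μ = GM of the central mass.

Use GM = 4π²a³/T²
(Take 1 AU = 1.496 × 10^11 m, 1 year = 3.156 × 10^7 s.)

Convert to SI: T = 0.01269 years = 400496 s; a = 0.06725 AU = 1.00606e+10 m.
GM = 4π² · a³ / T².
GM = 4π² · (1.00606e+10)³ / (400496)² m³/s² ≈ 2.506e+20 m³/s² = 2.506 × 10^20 m³/s².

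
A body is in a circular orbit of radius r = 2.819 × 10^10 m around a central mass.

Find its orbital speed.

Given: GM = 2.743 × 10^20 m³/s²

For a circular orbit, gravity supplies the centripetal force, so v = √(GM / r).
v = √(2.743e+20 / 2.819e+10) m/s ≈ 9.864e+04 m/s = 98.64 km/s.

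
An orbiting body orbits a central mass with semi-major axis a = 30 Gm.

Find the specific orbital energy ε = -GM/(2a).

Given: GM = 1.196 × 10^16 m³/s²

Convert to SI: a = 30 Gm = 3e+10 m.
ε = −GM / (2a).
ε = −1.196e+16 / (2 · 3e+10) J/kg ≈ -1.993e+05 J/kg = -199.3 kJ/kg.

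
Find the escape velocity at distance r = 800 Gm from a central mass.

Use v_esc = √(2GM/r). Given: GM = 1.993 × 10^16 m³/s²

Convert to SI: r = 800 Gm = 8e+11 m.
Escape velocity comes from setting total energy to zero: ½v² − GM/r = 0 ⇒ v_esc = √(2GM / r).
v_esc = √(2 · 1.993e+16 / 8e+11) m/s ≈ 223.2 m/s = 223.2 m/s.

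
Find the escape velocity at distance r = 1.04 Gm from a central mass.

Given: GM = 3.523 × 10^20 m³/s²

Convert to SI: r = 1.04 Gm = 1.04e+09 m.
Escape velocity comes from setting total energy to zero: ½v² − GM/r = 0 ⇒ v_esc = √(2GM / r).
v_esc = √(2 · 3.523e+20 / 1.04e+09) m/s ≈ 8.231e+05 m/s = 823.1 km/s.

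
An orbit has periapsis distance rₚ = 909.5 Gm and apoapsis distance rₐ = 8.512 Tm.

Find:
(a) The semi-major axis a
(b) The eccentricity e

Convert to SI: rₚ = 909.5 Gm = 9.095e+11 m; rₐ = 8.512 Tm = 8.512e+12 m.
(a) a = (rₚ + rₐ) / 2 = (9.095e+11 + 8.512e+12) / 2 ≈ 4.711e+12 m = 4.711 Tm.
(b) e = (rₐ − rₚ) / (rₐ + rₚ) = (8.512e+12 − 9.095e+11) / (8.512e+12 + 9.095e+11) ≈ 0.8069.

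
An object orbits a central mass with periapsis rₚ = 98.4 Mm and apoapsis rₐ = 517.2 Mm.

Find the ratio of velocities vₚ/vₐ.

Convert to SI: rₚ = 98.4 Mm = 9.84e+07 m; rₐ = 517.2 Mm = 5.172e+08 m.
Conservation of angular momentum gives rₚvₚ = rₐvₐ, so vₚ/vₐ = rₐ/rₚ.
vₚ/vₐ = 5.172e+08 / 9.84e+07 ≈ 5.256.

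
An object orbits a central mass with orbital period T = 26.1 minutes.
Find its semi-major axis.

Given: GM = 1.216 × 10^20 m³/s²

Convert to SI: T = 26.1 minutes = 1566 s.
Invert Kepler's third law: a = (GM · T² / (4π²))^(1/3).
Substituting T = 1566 s and GM = 1.216e+20 m³/s²:
a = (1.216e+20 · (1566)² / (4π²))^(1/3) m
a ≈ 1.962e+08 m = 196.2 Mm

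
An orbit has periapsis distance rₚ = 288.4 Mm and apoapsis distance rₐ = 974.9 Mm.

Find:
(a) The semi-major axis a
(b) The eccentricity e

Convert to SI: rₚ = 288.4 Mm = 2.884e+08 m; rₐ = 974.9 Mm = 9.749e+08 m.
(a) a = (rₚ + rₐ) / 2 = (2.884e+08 + 9.749e+08) / 2 ≈ 6.316e+08 m = 631.6 Mm.
(b) e = (rₐ − rₚ) / (rₐ + rₚ) = (9.749e+08 − 2.884e+08) / (9.749e+08 + 2.884e+08) ≈ 0.5434.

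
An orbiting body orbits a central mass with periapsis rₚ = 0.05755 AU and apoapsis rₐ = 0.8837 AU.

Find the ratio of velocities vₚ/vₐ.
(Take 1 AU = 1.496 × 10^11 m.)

Convert to SI: rₚ = 0.05755 AU = 8.60948e+09 m; rₐ = 0.8837 AU = 1.32202e+11 m.
Conservation of angular momentum gives rₚvₚ = rₐvₐ, so vₚ/vₐ = rₐ/rₚ.
vₚ/vₐ = 1.32202e+11 / 8.60948e+09 ≈ 15.36.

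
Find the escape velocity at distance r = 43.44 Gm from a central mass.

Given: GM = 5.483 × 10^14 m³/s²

Convert to SI: r = 43.44 Gm = 4.344e+10 m.
Escape velocity comes from setting total energy to zero: ½v² − GM/r = 0 ⇒ v_esc = √(2GM / r).
v_esc = √(2 · 5.483e+14 / 4.344e+10) m/s ≈ 158.9 m/s = 158.9 m/s.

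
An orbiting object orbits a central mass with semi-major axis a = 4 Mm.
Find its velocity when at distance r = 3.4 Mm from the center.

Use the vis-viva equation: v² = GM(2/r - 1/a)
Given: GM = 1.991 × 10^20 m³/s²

Convert to SI: a = 4 Mm = 4e+06 m; r = 3.4 Mm = 3.4e+06 m.
Vis-viva: v = √(GM · (2/r − 1/a)).
2/r − 1/a = 2/3.4e+06 − 1/4e+06 = 3.38235e-07 m⁻¹.
v = √(1.991e+20 · 3.38235e-07) m/s ≈ 8.206e+06 m/s = 8206 km/s.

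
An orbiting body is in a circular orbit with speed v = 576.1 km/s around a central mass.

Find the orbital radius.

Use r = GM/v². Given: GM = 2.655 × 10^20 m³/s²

Convert to SI: v = 576.1 km/s = 576100 m/s.
For a circular orbit, v² = GM / r, so r = GM / v².
r = 2.655e+20 / (576100)² m ≈ 8e+08 m = 800 Mm.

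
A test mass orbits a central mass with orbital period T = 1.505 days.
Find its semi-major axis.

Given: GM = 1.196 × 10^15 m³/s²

Convert to SI: T = 1.505 days = 130032 s.
Invert Kepler's third law: a = (GM · T² / (4π²))^(1/3).
Substituting T = 130032 s and GM = 1.196e+15 m³/s²:
a = (1.196e+15 · (130032)² / (4π²))^(1/3) m
a ≈ 8.001e+07 m = 80.01 Mm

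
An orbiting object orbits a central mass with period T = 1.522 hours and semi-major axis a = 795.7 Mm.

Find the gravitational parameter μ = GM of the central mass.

Convert to SI: T = 1.522 hours = 5479.2 s; a = 795.7 Mm = 7.957e+08 m.
GM = 4π² · a³ / T².
GM = 4π² · (7.957e+08)³ / (5479.2)² m³/s² ≈ 6.625e+20 m³/s² = 6.625 × 10^20 m³/s².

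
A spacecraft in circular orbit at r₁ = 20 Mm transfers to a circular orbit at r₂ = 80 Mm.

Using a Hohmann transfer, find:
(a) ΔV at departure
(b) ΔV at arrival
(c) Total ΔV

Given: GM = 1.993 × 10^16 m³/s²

Convert to SI: r₁ = 20 Mm = 2e+07 m; r₂ = 80 Mm = 8e+07 m.
Transfer semi-major axis: a_t = (r₁ + r₂)/2 = (2e+07 + 8e+07)/2 = 5e+07 m.
Circular speeds: v₁ = √(GM/r₁) = 31567.4 m/s, v₂ = √(GM/r₂) = 15783.7 m/s.
Transfer speeds (vis-viva v² = GM(2/r − 1/a_t)): v₁ᵗ = 39929.9 m/s, v₂ᵗ = 9982.48 m/s.
(a) ΔV₁ = |v₁ᵗ − v₁| ≈ 8363 m/s = 8.363 km/s.
(b) ΔV₂ = |v₂ − v₂ᵗ| ≈ 5801 m/s = 5.801 km/s.
(c) ΔV_total = ΔV₁ + ΔV₂ ≈ 1.416e+04 m/s = 14.16 km/s.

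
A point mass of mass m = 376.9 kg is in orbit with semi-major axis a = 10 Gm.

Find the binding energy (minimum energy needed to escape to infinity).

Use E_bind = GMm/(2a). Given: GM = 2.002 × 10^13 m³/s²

Convert to SI: a = 10 Gm = 1e+10 m.
Total orbital energy is E = −GMm/(2a); binding energy is E_bind = −E = GMm/(2a).
E_bind = 2.002e+13 · 376.9 / (2 · 1e+10) J ≈ 3.773e+05 J = 377.3 kJ.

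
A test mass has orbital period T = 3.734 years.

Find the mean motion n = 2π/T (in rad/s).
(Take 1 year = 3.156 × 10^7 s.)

Convert to SI: T = 3.734 years = 1.17845e+08 s.
n = 2π / T.
n = 2π / 1.17845e+08 s ≈ 5.332e-08 rad/s.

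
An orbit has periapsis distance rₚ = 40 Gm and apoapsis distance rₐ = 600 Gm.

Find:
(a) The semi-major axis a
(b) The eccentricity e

Convert to SI: rₚ = 40 Gm = 4e+10 m; rₐ = 600 Gm = 6e+11 m.
(a) a = (rₚ + rₐ) / 2 = (4e+10 + 6e+11) / 2 ≈ 3.2e+11 m = 320 Gm.
(b) e = (rₐ − rₚ) / (rₐ + rₚ) = (6e+11 − 4e+10) / (6e+11 + 4e+10) ≈ 0.875.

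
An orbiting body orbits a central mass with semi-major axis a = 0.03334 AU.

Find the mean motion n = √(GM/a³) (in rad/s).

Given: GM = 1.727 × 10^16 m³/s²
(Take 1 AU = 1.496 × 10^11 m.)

Convert to SI: a = 0.03334 AU = 4.98766e+09 m.
n = √(GM / a³).
n = √(1.727e+16 / (4.98766e+09)³) rad/s ≈ 3.731e-07 rad/s.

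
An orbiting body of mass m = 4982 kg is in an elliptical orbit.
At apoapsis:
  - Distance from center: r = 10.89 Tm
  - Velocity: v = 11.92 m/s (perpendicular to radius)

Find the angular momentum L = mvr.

Convert to SI: r = 10.89 Tm = 1.089e+13 m.
Since v is perpendicular to r, L = m · v · r.
L = 4982 · 11.92 · 1.089e+13 kg·m²/s ≈ 6.467e+17 kg·m²/s.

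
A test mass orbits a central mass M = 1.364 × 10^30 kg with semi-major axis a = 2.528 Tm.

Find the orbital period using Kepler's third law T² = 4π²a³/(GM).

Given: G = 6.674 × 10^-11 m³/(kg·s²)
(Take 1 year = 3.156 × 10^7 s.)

Convert to SI: a = 2.528 Tm = 2.528e+12 m.
GM = G · M = 6.674e-11 · 1.364e+30 = 9.10334e+19 m³/s².
Kepler's third law: T = 2π √(a³ / GM).
Substituting a = 2.528e+12 m and GM = 9.10334e+19 m³/s²:
T = 2π √((2.528e+12)³ / 9.10334e+19) s
T ≈ 2.647e+09 s = 83.87 years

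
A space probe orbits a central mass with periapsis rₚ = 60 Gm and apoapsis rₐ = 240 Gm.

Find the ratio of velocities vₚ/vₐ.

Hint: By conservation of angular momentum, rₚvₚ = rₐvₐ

Convert to SI: rₚ = 60 Gm = 6e+10 m; rₐ = 240 Gm = 2.4e+11 m.
Conservation of angular momentum gives rₚvₚ = rₐvₐ, so vₚ/vₐ = rₐ/rₚ.
vₚ/vₐ = 2.4e+11 / 6e+10 ≈ 4.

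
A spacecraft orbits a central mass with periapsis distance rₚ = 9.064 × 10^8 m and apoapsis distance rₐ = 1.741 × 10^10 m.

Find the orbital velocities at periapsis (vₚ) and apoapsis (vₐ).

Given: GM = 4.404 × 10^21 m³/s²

Use the vis-viva equation v² = GM(2/r − 1/a) with a = (rₚ + rₐ)/2 = (9.064e+08 + 1.741e+10)/2 = 9.1582e+09 m.
vₚ = √(GM · (2/rₚ − 1/a)) = √(4.404e+21 · (2/9.064e+08 − 1/9.1582e+09)) m/s ≈ 3.039e+06 m/s = 3039 km/s.
vₐ = √(GM · (2/rₐ − 1/a)) = √(4.404e+21 · (2/1.741e+10 − 1/9.1582e+09)) m/s ≈ 1.582e+05 m/s = 158.2 km/s.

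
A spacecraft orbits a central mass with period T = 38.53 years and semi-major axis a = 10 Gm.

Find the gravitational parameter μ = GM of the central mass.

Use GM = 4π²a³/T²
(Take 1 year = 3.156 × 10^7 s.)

Convert to SI: T = 38.53 years = 1.21601e+09 s; a = 10 Gm = 1e+10 m.
GM = 4π² · a³ / T².
GM = 4π² · (1e+10)³ / (1.21601e+09)² m³/s² ≈ 2.67e+13 m³/s² = 2.67 × 10^13 m³/s².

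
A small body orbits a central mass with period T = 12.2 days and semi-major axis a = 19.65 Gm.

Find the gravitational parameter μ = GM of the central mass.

Convert to SI: T = 12.2 days = 1.05408e+06 s; a = 19.65 Gm = 1.965e+10 m.
GM = 4π² · a³ / T².
GM = 4π² · (1.965e+10)³ / (1.05408e+06)² m³/s² ≈ 2.696e+20 m³/s² = 2.696 × 10^20 m³/s².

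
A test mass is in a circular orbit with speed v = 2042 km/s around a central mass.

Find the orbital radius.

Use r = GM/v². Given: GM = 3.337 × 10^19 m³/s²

Convert to SI: v = 2042 km/s = 2.042e+06 m/s.
For a circular orbit, v² = GM / r, so r = GM / v².
r = 3.337e+19 / (2.042e+06)² m ≈ 8.003e+06 m = 8.003 Mm.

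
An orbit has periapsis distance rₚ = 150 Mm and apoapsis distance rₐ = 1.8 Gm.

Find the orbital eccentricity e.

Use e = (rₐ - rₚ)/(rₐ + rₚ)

Convert to SI: rₚ = 150 Mm = 1.5e+08 m; rₐ = 1.8 Gm = 1.8e+09 m.
e = (rₐ − rₚ) / (rₐ + rₚ).
e = (1.8e+09 − 1.5e+08) / (1.8e+09 + 1.5e+08) = 1.65e+09 / 1.95e+09 ≈ 0.8462.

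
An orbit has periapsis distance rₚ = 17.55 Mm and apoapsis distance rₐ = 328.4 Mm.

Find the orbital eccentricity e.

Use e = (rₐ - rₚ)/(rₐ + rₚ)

Convert to SI: rₚ = 17.55 Mm = 1.755e+07 m; rₐ = 328.4 Mm = 3.284e+08 m.
e = (rₐ − rₚ) / (rₐ + rₚ).
e = (3.284e+08 − 1.755e+07) / (3.284e+08 + 1.755e+07) = 3.1085e+08 / 3.4595e+08 ≈ 0.8985.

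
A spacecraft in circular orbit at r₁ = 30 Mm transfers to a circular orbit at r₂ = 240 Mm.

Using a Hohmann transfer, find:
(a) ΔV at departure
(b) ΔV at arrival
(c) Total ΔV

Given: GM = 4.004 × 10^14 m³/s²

Convert to SI: r₁ = 30 Mm = 3e+07 m; r₂ = 240 Mm = 2.4e+08 m.
Transfer semi-major axis: a_t = (r₁ + r₂)/2 = (3e+07 + 2.4e+08)/2 = 1.35e+08 m.
Circular speeds: v₁ = √(GM/r₁) = 3653.31 m/s, v₂ = √(GM/r₂) = 1291.64 m/s.
Transfer speeds (vis-viva v² = GM(2/r − 1/a_t)): v₁ᵗ = 4871.08 m/s, v₂ᵗ = 608.885 m/s.
(a) ΔV₁ = |v₁ᵗ − v₁| ≈ 1218 m/s = 1.218 km/s.
(b) ΔV₂ = |v₂ − v₂ᵗ| ≈ 682.8 m/s = 682.8 m/s.
(c) ΔV_total = ΔV₁ + ΔV₂ ≈ 1901 m/s = 1.901 km/s.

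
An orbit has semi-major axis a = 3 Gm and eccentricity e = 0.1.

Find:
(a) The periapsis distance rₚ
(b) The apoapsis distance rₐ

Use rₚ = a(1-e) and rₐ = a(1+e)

Convert to SI: a = 3 Gm = 3e+09 m.
(a) rₚ = a(1 − e) = 3e+09 · (1 − 0.1) = 3e+09 · 0.9 ≈ 2.7e+09 m = 2.7 Gm.
(b) rₐ = a(1 + e) = 3e+09 · (1 + 0.1) = 3e+09 · 1.1 ≈ 3.3e+09 m = 3.3 Gm.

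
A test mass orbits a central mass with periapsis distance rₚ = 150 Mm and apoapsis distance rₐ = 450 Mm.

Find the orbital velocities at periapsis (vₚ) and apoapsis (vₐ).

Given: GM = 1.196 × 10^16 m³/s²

Convert to SI: rₚ = 150 Mm = 1.5e+08 m; rₐ = 450 Mm = 4.5e+08 m.
Use the vis-viva equation v² = GM(2/r − 1/a) with a = (rₚ + rₐ)/2 = (1.5e+08 + 4.5e+08)/2 = 3e+08 m.
vₚ = √(GM · (2/rₚ − 1/a)) = √(1.196e+16 · (2/1.5e+08 − 1/3e+08)) m/s ≈ 1.094e+04 m/s = 10.94 km/s.
vₐ = √(GM · (2/rₐ − 1/a)) = √(1.196e+16 · (2/4.5e+08 − 1/3e+08)) m/s ≈ 3645 m/s = 3.645 km/s.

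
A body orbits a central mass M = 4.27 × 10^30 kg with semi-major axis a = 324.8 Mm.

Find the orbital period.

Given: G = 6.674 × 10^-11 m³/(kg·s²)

Convert to SI: a = 324.8 Mm = 3.248e+08 m.
GM = G · M = 6.674e-11 · 4.27e+30 = 2.8498e+20 m³/s².
Kepler's third law: T = 2π √(a³ / GM).
Substituting a = 3.248e+08 m and GM = 2.8498e+20 m³/s²:
T = 2π √((3.248e+08)³ / 2.8498e+20) s
T ≈ 2179 s = 36.31 minutes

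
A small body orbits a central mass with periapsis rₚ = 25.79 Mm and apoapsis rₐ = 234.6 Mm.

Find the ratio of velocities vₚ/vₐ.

Convert to SI: rₚ = 25.79 Mm = 2.579e+07 m; rₐ = 234.6 Mm = 2.346e+08 m.
Conservation of angular momentum gives rₚvₚ = rₐvₐ, so vₚ/vₐ = rₐ/rₚ.
vₚ/vₐ = 2.346e+08 / 2.579e+07 ≈ 9.097.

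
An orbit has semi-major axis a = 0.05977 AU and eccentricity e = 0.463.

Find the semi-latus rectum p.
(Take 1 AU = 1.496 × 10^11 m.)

Convert to SI: a = 0.05977 AU = 8.94159e+09 m.
p = a (1 − e²).
p = 8.94159e+09 · (1 − (0.463)²) = 8.94159e+09 · 0.785631 ≈ 7.025e+09 m = 0.04696 AU.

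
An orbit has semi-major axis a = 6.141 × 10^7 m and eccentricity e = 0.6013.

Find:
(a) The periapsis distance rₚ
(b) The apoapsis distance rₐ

(a) rₚ = a(1 − e) = 6.141e+07 · (1 − 0.6013) = 6.141e+07 · 0.3987 ≈ 2.448e+07 m = 2.448 × 10^7 m.
(b) rₐ = a(1 + e) = 6.141e+07 · (1 + 0.6013) = 6.141e+07 · 1.6013 ≈ 9.834e+07 m = 9.834 × 10^7 m.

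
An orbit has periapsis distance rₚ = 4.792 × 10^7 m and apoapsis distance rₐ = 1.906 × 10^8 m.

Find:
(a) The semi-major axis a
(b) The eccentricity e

(a) a = (rₚ + rₐ) / 2 = (4.792e+07 + 1.906e+08) / 2 ≈ 1.193e+08 m = 1.193 × 10^8 m.
(b) e = (rₐ − rₚ) / (rₐ + rₚ) = (1.906e+08 − 4.792e+07) / (1.906e+08 + 4.792e+07) ≈ 0.5982.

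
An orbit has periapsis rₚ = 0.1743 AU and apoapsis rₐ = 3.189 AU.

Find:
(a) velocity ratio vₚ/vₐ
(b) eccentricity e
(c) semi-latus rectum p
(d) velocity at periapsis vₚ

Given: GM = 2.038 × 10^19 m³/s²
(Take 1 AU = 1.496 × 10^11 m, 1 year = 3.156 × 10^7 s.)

Convert to SI: rₚ = 0.1743 AU = 2.60753e+10 m; rₐ = 3.189 AU = 4.77074e+11 m.
(a) Conservation of angular momentum (rₚvₚ = rₐvₐ) gives vₚ/vₐ = rₐ/rₚ = 4.77074e+11/2.60753e+10 ≈ 18.3
(b) e = (rₐ − rₚ)/(rₐ + rₚ) = (4.77074e+11 − 2.60753e+10)/(4.77074e+11 + 2.60753e+10) ≈ 0.8964
(c) From a = (rₚ + rₐ)/2 = 2.51575e+11 m and e = (rₐ − rₚ)/(rₐ + rₚ) = 0.896352, p = a(1 − e²) = 2.51575e+11 · (1 − (0.896352)²) ≈ 4.945e+10 m
(d) With a = (rₚ + rₐ)/2 = 2.51575e+11 m, vₚ = √(GM (2/rₚ − 1/a)) = √(2.038e+19 · (2/2.60753e+10 − 1/2.51575e+11)) m/s ≈ 3.85e+04 m/s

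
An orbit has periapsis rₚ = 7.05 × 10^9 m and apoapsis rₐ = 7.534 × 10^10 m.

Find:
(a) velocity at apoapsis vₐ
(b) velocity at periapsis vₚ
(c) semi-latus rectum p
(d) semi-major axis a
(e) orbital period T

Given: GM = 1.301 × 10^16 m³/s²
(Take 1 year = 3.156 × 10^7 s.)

(a) With a = (rₚ + rₐ)/2 = 4.1195e+10 m, vₐ = √(GM (2/rₐ − 1/a)) = √(1.301e+16 · (2/7.534e+10 − 1/4.1195e+10)) m/s ≈ 171.9 m/s
(b) With a = (rₚ + rₐ)/2 = 4.1195e+10 m, vₚ = √(GM (2/rₚ − 1/a)) = √(1.301e+16 · (2/7.05e+09 − 1/4.1195e+10)) m/s ≈ 1837 m/s
(c) From a = (rₚ + rₐ)/2 = 4.1195e+10 m and e = (rₐ − rₚ)/(rₐ + rₚ) = 0.828863, p = a(1 − e²) = 4.1195e+10 · (1 − (0.828863)²) ≈ 1.289e+10 m
(d) a = (rₚ + rₐ)/2 = (7.05e+09 + 7.534e+10)/2 ≈ 4.12e+10 m
(e) With a = (rₚ + rₐ)/2 = 4.1195e+10 m, T = 2π √(a³/GM) = 2π √((4.1195e+10)³/1.301e+16) s ≈ 4.606e+08 s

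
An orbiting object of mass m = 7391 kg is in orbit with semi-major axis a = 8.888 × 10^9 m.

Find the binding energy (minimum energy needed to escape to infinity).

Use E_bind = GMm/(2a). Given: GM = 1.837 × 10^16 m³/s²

Total orbital energy is E = −GMm/(2a); binding energy is E_bind = −E = GMm/(2a).
E_bind = 1.837e+16 · 7391 / (2 · 8.888e+09) J ≈ 7.638e+09 J = 7.638 GJ.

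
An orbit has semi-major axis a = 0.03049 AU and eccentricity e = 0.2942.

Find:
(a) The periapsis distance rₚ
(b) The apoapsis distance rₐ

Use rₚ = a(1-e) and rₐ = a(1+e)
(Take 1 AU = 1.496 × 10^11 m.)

Convert to SI: a = 0.03049 AU = 4.5613e+09 m.
(a) rₚ = a(1 − e) = 4.5613e+09 · (1 − 0.2942) = 4.5613e+09 · 0.7058 ≈ 3.219e+09 m = 0.02152 AU.
(b) rₐ = a(1 + e) = 4.5613e+09 · (1 + 0.2942) = 4.5613e+09 · 1.2942 ≈ 5.903e+09 m = 0.03946 AU.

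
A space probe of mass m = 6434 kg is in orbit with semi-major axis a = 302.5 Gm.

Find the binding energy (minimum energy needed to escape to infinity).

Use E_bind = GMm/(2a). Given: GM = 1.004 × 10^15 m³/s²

Convert to SI: a = 302.5 Gm = 3.025e+11 m.
Total orbital energy is E = −GMm/(2a); binding energy is E_bind = −E = GMm/(2a).
E_bind = 1.004e+15 · 6434 / (2 · 3.025e+11) J ≈ 1.068e+07 J = 10.68 MJ.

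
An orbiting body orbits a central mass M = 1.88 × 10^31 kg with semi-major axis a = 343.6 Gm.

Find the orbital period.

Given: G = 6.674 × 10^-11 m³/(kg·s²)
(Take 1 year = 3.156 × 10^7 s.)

Convert to SI: a = 343.6 Gm = 3.436e+11 m.
GM = G · M = 6.674e-11 · 1.88e+31 = 1.25471e+21 m³/s².
Kepler's third law: T = 2π √(a³ / GM).
Substituting a = 3.436e+11 m and GM = 1.25471e+21 m³/s²:
T = 2π √((3.436e+11)³ / 1.25471e+21) s
T ≈ 3.573e+07 s = 1.132 years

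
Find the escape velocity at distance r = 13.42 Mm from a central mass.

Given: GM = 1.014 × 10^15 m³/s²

Convert to SI: r = 13.42 Mm = 1.342e+07 m.
Escape velocity comes from setting total energy to zero: ½v² − GM/r = 0 ⇒ v_esc = √(2GM / r).
v_esc = √(2 · 1.014e+15 / 1.342e+07) m/s ≈ 1.229e+04 m/s = 12.29 km/s.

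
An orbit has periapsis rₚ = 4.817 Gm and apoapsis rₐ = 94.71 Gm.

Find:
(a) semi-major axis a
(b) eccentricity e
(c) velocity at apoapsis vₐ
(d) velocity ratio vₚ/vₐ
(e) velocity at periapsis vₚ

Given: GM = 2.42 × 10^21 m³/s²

Convert to SI: rₚ = 4.817 Gm = 4.817e+09 m; rₐ = 94.71 Gm = 9.471e+10 m.
(a) a = (rₚ + rₐ)/2 = (4.817e+09 + 9.471e+10)/2 ≈ 4.976e+10 m
(b) e = (rₐ − rₚ)/(rₐ + rₚ) = (9.471e+10 − 4.817e+09)/(9.471e+10 + 4.817e+09) ≈ 0.9032
(c) With a = (rₚ + rₐ)/2 = 4.97635e+10 m, vₐ = √(GM (2/rₐ − 1/a)) = √(2.42e+21 · (2/9.471e+10 − 1/4.97635e+10)) m/s ≈ 4.973e+04 m/s
(d) Conservation of angular momentum (rₚvₚ = rₐvₐ) gives vₚ/vₐ = rₐ/rₚ = 9.471e+10/4.817e+09 ≈ 19.66
(e) With a = (rₚ + rₐ)/2 = 4.97635e+10 m, vₚ = √(GM (2/rₚ − 1/a)) = √(2.42e+21 · (2/4.817e+09 − 1/4.97635e+10)) m/s ≈ 9.778e+05 m/s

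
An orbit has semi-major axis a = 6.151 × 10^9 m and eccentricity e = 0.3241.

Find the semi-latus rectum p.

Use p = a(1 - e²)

p = a (1 − e²).
p = 6.151e+09 · (1 − (0.3241)²) = 6.151e+09 · 0.894959 ≈ 5.505e+09 m = 5.505 × 10^9 m.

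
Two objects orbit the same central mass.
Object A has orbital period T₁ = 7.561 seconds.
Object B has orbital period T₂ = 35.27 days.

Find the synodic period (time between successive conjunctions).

Convert to SI: T₂ = 35.27 days = 3.04733e+06 s.
T_syn = |T₁ · T₂ / (T₁ − T₂)|.
T_syn = |7.561 · 3.04733e+06 / (7.561 − 3.04733e+06)| s ≈ 7.561 s = 7.561 seconds.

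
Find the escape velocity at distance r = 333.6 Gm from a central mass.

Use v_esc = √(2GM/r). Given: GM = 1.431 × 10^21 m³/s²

Convert to SI: r = 333.6 Gm = 3.336e+11 m.
Escape velocity comes from setting total energy to zero: ½v² − GM/r = 0 ⇒ v_esc = √(2GM / r).
v_esc = √(2 · 1.431e+21 / 3.336e+11) m/s ≈ 9.262e+04 m/s = 92.62 km/s.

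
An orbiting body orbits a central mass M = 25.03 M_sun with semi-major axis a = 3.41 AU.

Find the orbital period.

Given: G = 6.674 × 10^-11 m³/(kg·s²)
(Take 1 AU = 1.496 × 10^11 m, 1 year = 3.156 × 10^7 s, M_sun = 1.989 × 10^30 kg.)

Convert to SI: a = 3.41 AU = 5.10136e+11 m; M = 25.03 M_sun = 4.97847e+31 kg.
GM = G · M = 6.674e-11 · 4.97847e+31 = 3.32263e+21 m³/s².
Kepler's third law: T = 2π √(a³ / GM).
Substituting a = 5.10136e+11 m and GM = 3.32263e+21 m³/s²:
T = 2π √((5.10136e+11)³ / 3.32263e+21) s
T ≈ 3.972e+07 s = 1.258 years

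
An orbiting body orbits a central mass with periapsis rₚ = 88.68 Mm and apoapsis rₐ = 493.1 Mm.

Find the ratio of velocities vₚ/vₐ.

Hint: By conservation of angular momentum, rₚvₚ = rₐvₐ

Convert to SI: rₚ = 88.68 Mm = 8.868e+07 m; rₐ = 493.1 Mm = 4.931e+08 m.
Conservation of angular momentum gives rₚvₚ = rₐvₐ, so vₚ/vₐ = rₐ/rₚ.
vₚ/vₐ = 4.931e+08 / 8.868e+07 ≈ 5.56.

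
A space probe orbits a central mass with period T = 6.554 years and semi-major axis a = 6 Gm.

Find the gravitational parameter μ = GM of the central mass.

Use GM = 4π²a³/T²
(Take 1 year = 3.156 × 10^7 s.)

Convert to SI: T = 6.554 years = 2.06844e+08 s; a = 6 Gm = 6e+09 m.
GM = 4π² · a³ / T².
GM = 4π² · (6e+09)³ / (2.06844e+08)² m³/s² ≈ 1.993e+14 m³/s² = 1.993 × 10^14 m³/s².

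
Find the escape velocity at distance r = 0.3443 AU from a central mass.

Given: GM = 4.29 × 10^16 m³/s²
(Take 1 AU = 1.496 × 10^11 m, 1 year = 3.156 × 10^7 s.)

Convert to SI: r = 0.3443 AU = 5.15073e+10 m.
Escape velocity comes from setting total energy to zero: ½v² − GM/r = 0 ⇒ v_esc = √(2GM / r).
v_esc = √(2 · 4.29e+16 / 5.15073e+10) m/s ≈ 1291 m/s = 0.2723 AU/year.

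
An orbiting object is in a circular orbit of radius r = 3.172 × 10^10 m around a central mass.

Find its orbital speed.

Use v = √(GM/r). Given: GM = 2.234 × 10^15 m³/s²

For a circular orbit, gravity supplies the centripetal force, so v = √(GM / r).
v = √(2.234e+15 / 3.172e+10) m/s ≈ 265.4 m/s = 265.4 m/s.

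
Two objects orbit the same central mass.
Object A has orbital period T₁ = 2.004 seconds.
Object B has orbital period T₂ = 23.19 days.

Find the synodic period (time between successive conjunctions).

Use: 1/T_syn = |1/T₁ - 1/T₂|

Convert to SI: T₂ = 23.19 days = 2.00362e+06 s.
T_syn = |T₁ · T₂ / (T₁ − T₂)|.
T_syn = |2.004 · 2.00362e+06 / (2.004 − 2.00362e+06)| s ≈ 2.004 s = 2.004 seconds.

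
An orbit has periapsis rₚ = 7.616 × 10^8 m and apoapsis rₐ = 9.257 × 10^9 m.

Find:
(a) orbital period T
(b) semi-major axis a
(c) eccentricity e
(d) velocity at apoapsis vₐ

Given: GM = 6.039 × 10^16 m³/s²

(a) With a = (rₚ + rₐ)/2 = 5.0093e+09 m, T = 2π √(a³/GM) = 2π √((5.0093e+09)³/6.039e+16) s ≈ 9.065e+06 s
(b) a = (rₚ + rₐ)/2 = (7.616e+08 + 9.257e+09)/2 ≈ 5.009e+09 m
(c) e = (rₐ − rₚ)/(rₐ + rₚ) = (9.257e+09 − 7.616e+08)/(9.257e+09 + 7.616e+08) ≈ 0.848
(d) With a = (rₚ + rₐ)/2 = 5.0093e+09 m, vₐ = √(GM (2/rₐ − 1/a)) = √(6.039e+16 · (2/9.257e+09 − 1/5.0093e+09)) m/s ≈ 995.9 m/s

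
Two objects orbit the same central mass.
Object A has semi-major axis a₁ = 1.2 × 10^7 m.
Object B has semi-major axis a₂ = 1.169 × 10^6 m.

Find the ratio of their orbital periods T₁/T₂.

From Kepler's third law, (T₁/T₂)² = (a₁/a₂)³, so T₁/T₂ = (a₁/a₂)^(3/2).
a₁/a₂ = 1.2e+07 / 1.169e+06 = 10.2652.
T₁/T₂ = (10.2652)^(3/2) ≈ 32.89.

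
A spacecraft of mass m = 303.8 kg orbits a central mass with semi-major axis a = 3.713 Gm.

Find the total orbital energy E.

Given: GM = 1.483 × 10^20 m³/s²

Convert to SI: a = 3.713 Gm = 3.713e+09 m.
E = −GMm / (2a).
E = −1.483e+20 · 303.8 / (2 · 3.713e+09) J ≈ -6.067e+12 J = -6.067 TJ.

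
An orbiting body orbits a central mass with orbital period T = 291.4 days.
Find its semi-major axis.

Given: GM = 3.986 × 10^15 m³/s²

Convert to SI: T = 291.4 days = 2.5177e+07 s.
Invert Kepler's third law: a = (GM · T² / (4π²))^(1/3).
Substituting T = 2.5177e+07 s and GM = 3.986e+15 m³/s²:
a = (3.986e+15 · (2.5177e+07)² / (4π²))^(1/3) m
a ≈ 4e+09 m = 4 Gm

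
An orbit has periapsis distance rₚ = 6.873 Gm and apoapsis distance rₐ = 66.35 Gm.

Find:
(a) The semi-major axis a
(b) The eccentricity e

Convert to SI: rₚ = 6.873 Gm = 6.873e+09 m; rₐ = 66.35 Gm = 6.635e+10 m.
(a) a = (rₚ + rₐ) / 2 = (6.873e+09 + 6.635e+10) / 2 ≈ 3.661e+10 m = 36.61 Gm.
(b) e = (rₐ − rₚ) / (rₐ + rₚ) = (6.635e+10 − 6.873e+09) / (6.635e+10 + 6.873e+09) ≈ 0.8123.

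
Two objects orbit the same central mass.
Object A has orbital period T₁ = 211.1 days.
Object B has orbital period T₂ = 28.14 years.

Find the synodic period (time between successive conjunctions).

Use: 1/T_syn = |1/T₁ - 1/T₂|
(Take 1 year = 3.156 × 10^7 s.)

Convert to SI: T₁ = 211.1 days = 1.8239e+07 s; T₂ = 28.14 years = 8.88098e+08 s.
T_syn = |T₁ · T₂ / (T₁ − T₂)|.
T_syn = |1.8239e+07 · 8.88098e+08 / (1.8239e+07 − 8.88098e+08)| s ≈ 1.862e+07 s = 215.5 days.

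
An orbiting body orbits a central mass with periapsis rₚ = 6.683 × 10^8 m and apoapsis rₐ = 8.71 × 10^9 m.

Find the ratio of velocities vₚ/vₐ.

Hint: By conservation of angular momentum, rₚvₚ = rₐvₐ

Conservation of angular momentum gives rₚvₚ = rₐvₐ, so vₚ/vₐ = rₐ/rₚ.
vₚ/vₐ = 8.71e+09 / 6.683e+08 ≈ 13.03.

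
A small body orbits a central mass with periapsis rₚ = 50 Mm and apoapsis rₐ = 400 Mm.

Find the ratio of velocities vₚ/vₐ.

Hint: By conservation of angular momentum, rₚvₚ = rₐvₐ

Convert to SI: rₚ = 50 Mm = 5e+07 m; rₐ = 400 Mm = 4e+08 m.
Conservation of angular momentum gives rₚvₚ = rₐvₐ, so vₚ/vₐ = rₐ/rₚ.
vₚ/vₐ = 4e+08 / 5e+07 ≈ 8.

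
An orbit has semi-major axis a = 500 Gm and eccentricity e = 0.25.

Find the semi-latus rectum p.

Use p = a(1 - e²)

Convert to SI: a = 500 Gm = 5e+11 m.
p = a (1 − e²).
p = 5e+11 · (1 − (0.25)²) = 5e+11 · 0.9375 ≈ 4.688e+11 m = 468.8 Gm.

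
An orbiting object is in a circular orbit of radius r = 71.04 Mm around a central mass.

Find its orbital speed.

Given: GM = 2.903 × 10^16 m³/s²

Convert to SI: r = 71.04 Mm = 7.104e+07 m.
For a circular orbit, gravity supplies the centripetal force, so v = √(GM / r).
v = √(2.903e+16 / 7.104e+07) m/s ≈ 2.021e+04 m/s = 20.21 km/s.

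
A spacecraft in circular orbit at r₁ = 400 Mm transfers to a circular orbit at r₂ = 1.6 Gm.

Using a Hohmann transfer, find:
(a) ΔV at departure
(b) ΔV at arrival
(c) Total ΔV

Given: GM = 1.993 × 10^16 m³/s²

Convert to SI: r₁ = 400 Mm = 4e+08 m; r₂ = 1.6 Gm = 1.6e+09 m.
Transfer semi-major axis: a_t = (r₁ + r₂)/2 = (4e+08 + 1.6e+09)/2 = 1e+09 m.
Circular speeds: v₁ = √(GM/r₁) = 7058.68 m/s, v₂ = √(GM/r₂) = 3529.34 m/s.
Transfer speeds (vis-viva v² = GM(2/r − 1/a_t)): v₁ᵗ = 8928.61 m/s, v₂ᵗ = 2232.15 m/s.
(a) ΔV₁ = |v₁ᵗ − v₁| ≈ 1870 m/s = 1.87 km/s.
(b) ΔV₂ = |v₂ − v₂ᵗ| ≈ 1297 m/s = 1.297 km/s.
(c) ΔV_total = ΔV₁ + ΔV₂ ≈ 3167 m/s = 3.167 km/s.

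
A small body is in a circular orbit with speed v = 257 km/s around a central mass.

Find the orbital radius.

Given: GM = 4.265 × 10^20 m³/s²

Convert to SI: v = 257 km/s = 257000 m/s.
For a circular orbit, v² = GM / r, so r = GM / v².
r = 4.265e+20 / (257000)² m ≈ 6.457e+09 m = 6.457 Gm.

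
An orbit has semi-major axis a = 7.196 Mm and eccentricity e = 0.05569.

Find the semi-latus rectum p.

Convert to SI: a = 7.196 Mm = 7.196e+06 m.
p = a (1 − e²).
p = 7.196e+06 · (1 − (0.05569)²) = 7.196e+06 · 0.996899 ≈ 7.174e+06 m = 7.174 Mm.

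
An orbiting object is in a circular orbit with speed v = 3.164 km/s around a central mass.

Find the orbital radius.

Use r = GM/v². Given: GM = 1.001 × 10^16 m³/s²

Convert to SI: v = 3.164 km/s = 3164 m/s.
For a circular orbit, v² = GM / r, so r = GM / v².
r = 1.001e+16 / (3164)² m ≈ 9.999e+08 m = 999.9 Mm.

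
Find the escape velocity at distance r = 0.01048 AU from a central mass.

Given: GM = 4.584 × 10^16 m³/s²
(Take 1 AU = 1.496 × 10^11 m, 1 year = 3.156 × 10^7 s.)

Convert to SI: r = 0.01048 AU = 1.56781e+09 m.
Escape velocity comes from setting total energy to zero: ½v² − GM/r = 0 ⇒ v_esc = √(2GM / r).
v_esc = √(2 · 4.584e+16 / 1.56781e+09) m/s ≈ 7647 m/s = 1.613 AU/year.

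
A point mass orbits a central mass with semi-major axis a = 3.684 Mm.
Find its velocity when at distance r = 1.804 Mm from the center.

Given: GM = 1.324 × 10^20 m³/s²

Convert to SI: a = 3.684 Mm = 3.684e+06 m; r = 1.804 Mm = 1.804e+06 m.
Vis-viva: v = √(GM · (2/r − 1/a)).
2/r − 1/a = 2/1.804e+06 − 1/3.684e+06 = 8.37203e-07 m⁻¹.
v = √(1.324e+20 · 8.37203e-07) m/s ≈ 1.053e+07 m/s = 1.053e+04 km/s.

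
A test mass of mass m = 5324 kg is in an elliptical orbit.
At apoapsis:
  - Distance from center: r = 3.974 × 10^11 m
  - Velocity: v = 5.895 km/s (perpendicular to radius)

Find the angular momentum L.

Convert to SI: v = 5.895 km/s = 5895 m/s.
Since v is perpendicular to r, L = m · v · r.
L = 5324 · 5895 · 3.974e+11 kg·m²/s ≈ 1.247e+19 kg·m²/s.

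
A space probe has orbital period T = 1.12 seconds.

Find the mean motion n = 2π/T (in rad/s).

n = 2π / T.
n = 2π / 1.12 s ≈ 5.61 rad/s.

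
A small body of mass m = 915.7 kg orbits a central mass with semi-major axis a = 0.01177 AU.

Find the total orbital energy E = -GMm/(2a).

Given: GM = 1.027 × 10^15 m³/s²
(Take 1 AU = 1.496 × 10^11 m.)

Convert to SI: a = 0.01177 AU = 1.76079e+09 m.
E = −GMm / (2a).
E = −1.027e+15 · 915.7 / (2 · 1.76079e+09) J ≈ -2.67e+08 J = -267 MJ.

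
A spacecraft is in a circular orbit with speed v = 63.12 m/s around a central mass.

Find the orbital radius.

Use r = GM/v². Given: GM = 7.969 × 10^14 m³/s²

For a circular orbit, v² = GM / r, so r = GM / v².
r = 7.969e+14 / (63.12)² m ≈ 2e+11 m = 200 Gm.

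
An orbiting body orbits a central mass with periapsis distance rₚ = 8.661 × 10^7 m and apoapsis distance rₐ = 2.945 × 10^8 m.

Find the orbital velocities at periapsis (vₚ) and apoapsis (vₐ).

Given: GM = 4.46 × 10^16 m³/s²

Use the vis-viva equation v² = GM(2/r − 1/a) with a = (rₚ + rₐ)/2 = (8.661e+07 + 2.945e+08)/2 = 1.90555e+08 m.
vₚ = √(GM · (2/rₚ − 1/a)) = √(4.46e+16 · (2/8.661e+07 − 1/1.90555e+08)) m/s ≈ 2.821e+04 m/s = 28.21 km/s.
vₐ = √(GM · (2/rₐ − 1/a)) = √(4.46e+16 · (2/2.945e+08 − 1/1.90555e+08)) m/s ≈ 8297 m/s = 8.297 km/s.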